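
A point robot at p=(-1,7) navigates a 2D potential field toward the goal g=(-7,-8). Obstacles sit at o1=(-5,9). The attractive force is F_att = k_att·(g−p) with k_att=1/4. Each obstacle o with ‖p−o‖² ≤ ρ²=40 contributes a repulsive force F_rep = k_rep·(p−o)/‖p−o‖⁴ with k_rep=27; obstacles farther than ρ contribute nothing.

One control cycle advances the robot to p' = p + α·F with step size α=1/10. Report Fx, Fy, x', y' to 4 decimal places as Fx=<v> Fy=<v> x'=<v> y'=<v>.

Fx=-1.2300 Fy=-3.8850 x'=-1.1230 y'=6.6115

F_att = 1/4·(g−p) = 1/4·(-6,-15) = (-1.5000,-3.7500)
o1: d²=20 ≤ ρ²=40; F_rep = 27·(4,-2)/20² = (0.2700,-0.1350)
F = F_att + ΣF_rep = (-1.2300,-3.8850)
p' = p + 1/10·F = (-1.1230,6.6115)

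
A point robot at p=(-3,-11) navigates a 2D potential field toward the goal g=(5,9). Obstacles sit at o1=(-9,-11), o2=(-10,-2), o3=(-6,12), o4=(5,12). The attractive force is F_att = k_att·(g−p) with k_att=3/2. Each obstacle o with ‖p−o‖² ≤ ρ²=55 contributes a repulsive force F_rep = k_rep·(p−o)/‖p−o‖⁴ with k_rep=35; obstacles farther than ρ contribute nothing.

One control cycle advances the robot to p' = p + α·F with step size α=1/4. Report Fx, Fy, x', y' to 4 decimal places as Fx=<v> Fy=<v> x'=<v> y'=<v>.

F_att = 3/2·(g−p) = 3/2·(8,20) = (12.0000,30.0000)
o1: d²=36 ≤ ρ²=55; F_rep = 35·(6,0)/36² = (0.1620,0.0000)
o2: d²=130 > ρ²=55 → inactive
o3: d²=538 > ρ²=55 → inactive
o4: d²=593 > ρ²=55 → inactive
F = F_att + ΣF_rep = (12.1620,30.0000)
p' = p + 1/4·F = (0.0405,-3.5000)

Fx=12.1620 Fy=30.0000 x'=0.0405 y'=-3.5000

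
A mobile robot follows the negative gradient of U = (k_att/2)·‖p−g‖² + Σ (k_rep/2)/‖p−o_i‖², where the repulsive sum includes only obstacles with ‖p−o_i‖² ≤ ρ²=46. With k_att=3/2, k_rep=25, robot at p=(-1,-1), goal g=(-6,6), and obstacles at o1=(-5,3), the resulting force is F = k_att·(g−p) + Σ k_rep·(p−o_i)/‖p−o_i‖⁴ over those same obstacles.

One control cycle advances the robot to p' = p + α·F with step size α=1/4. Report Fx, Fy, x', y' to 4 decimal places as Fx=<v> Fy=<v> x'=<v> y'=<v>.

Fx=-7.4023 Fy=10.4023 x'=-2.8506 y'=1.6006

F_att = 3/2·(g−p) = 3/2·(-5,7) = (-7.5000,10.5000)
o1: d²=32 ≤ ρ²=46; F_rep = 25·(4,-4)/32² = (0.0977,-0.0977)
F = F_att + ΣF_rep = (-7.4023,10.4023)
p' = p + 1/4·F = (-2.8506,1.6006)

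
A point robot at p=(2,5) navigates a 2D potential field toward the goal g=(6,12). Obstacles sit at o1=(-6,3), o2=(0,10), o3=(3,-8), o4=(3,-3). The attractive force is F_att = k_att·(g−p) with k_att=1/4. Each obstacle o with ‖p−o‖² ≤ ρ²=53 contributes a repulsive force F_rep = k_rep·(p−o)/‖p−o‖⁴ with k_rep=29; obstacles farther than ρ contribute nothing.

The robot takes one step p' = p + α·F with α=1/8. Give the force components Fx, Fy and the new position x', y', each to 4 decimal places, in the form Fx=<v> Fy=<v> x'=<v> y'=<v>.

Fx=1.0690 Fy=1.5776 x'=2.1336 y'=5.1972

F_att = 1/4·(g−p) = 1/4·(4,7) = (1.0000,1.7500)
o1: d²=68 > ρ²=53 → inactive
o2: d²=29 ≤ ρ²=53; F_rep = 29·(2,-5)/29² = (0.0690,-0.1724)
o3: d²=170 > ρ²=53 → inactive
o4: d²=65 > ρ²=53 → inactive
F = F_att + ΣF_rep = (1.0690,1.5776)
p' = p + 1/8·F = (2.1336,5.1972)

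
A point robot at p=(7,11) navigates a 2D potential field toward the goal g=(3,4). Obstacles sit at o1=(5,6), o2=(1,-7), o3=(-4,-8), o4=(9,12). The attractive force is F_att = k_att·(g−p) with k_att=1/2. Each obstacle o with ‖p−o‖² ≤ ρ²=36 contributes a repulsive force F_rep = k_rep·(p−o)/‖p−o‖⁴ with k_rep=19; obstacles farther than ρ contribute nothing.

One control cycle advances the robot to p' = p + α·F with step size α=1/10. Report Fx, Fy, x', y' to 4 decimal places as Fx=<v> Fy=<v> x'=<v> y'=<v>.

Fx=-3.4748 Fy=-4.1470 x'=6.6525 y'=10.5853

F_att = 1/2·(g−p) = 1/2·(-4,-7) = (-2.0000,-3.5000)
o1: d²=29 ≤ ρ²=36; F_rep = 19·(2,5)/29² = (0.0452,0.1130)
o2: d²=360 > ρ²=36 → inactive
o3: d²=482 > ρ²=36 → inactive
o4: d²=5 ≤ ρ²=36; F_rep = 19·(-2,-1)/5² = (-1.5200,-0.7600)
F = F_att + ΣF_rep = (-3.4748,-4.1470)
p' = p + 1/10·F = (6.6525,10.5853)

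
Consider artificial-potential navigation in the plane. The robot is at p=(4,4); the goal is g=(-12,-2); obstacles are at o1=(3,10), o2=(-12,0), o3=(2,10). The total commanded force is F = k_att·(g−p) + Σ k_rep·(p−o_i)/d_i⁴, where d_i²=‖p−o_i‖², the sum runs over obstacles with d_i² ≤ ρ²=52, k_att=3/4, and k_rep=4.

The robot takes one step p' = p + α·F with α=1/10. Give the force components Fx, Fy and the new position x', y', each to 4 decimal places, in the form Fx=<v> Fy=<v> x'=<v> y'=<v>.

Fx=-11.9921 Fy=-4.5325 x'=2.8008 y'=3.5467

F_att = 3/4·(g−p) = 3/4·(-16,-6) = (-12.0000,-4.5000)
o1: d²=37 ≤ ρ²=52; F_rep = 4·(1,-6)/37² = (0.0029,-0.0175)
o2: d²=272 > ρ²=52 → inactive
o3: d²=40 ≤ ρ²=52; F_rep = 4·(2,-6)/40² = (0.0050,-0.0150)
F = F_att + ΣF_rep = (-11.9921,-4.5325)
p' = p + 1/10·F = (2.8008,3.5467)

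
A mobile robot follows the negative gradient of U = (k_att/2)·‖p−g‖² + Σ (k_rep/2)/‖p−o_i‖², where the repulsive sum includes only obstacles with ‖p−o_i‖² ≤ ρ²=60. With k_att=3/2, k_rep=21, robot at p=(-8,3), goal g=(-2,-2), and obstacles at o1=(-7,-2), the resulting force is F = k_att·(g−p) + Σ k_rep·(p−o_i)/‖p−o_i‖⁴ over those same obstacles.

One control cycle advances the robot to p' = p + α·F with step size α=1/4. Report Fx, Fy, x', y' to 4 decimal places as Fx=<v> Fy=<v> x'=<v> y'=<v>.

Fx=8.9689 Fy=-7.3447 x'=-5.7578 y'=1.1638

F_att = 3/2·(g−p) = 3/2·(6,-5) = (9.0000,-7.5000)
o1: d²=26 ≤ ρ²=60; F_rep = 21·(-1,5)/26² = (-0.0311,0.1553)
F = F_att + ΣF_rep = (8.9689,-7.3447)
p' = p + 1/4·F = (-5.7578,1.1638)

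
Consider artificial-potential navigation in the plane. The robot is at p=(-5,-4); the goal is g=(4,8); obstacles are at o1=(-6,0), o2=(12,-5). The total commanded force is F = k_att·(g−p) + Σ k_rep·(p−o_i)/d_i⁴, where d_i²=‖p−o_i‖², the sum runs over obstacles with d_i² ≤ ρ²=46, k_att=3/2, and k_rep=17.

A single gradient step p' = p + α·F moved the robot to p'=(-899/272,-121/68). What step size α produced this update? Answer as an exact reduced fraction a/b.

α = 1/8

F_att = 3/2·(g−p) = 3/2·(9,12) = (13.5000,18.0000)
o1: d²=17 ≤ ρ²=46; F_rep = 17·(1,-4)/17² = (0.0588,-0.2353)
o2: d²=290 > ρ²=46 → inactive
F = F_att + ΣF_rep = (13.5588,17.7647)
Δp = p'−p = (1.6949,2.2206); α = Δx/Fx = (461/272) / (461/34) = 1/8
check: Δy/Fy = (151/68) / (302/17) = 1/8 ✓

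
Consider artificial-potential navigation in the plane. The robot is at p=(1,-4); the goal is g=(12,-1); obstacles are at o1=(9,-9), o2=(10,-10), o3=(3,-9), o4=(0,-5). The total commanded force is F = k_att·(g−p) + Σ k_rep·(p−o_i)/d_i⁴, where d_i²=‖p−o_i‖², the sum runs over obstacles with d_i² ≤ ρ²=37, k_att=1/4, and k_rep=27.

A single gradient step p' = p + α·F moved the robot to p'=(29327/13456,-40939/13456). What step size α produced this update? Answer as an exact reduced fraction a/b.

α = 1/8

F_att = 1/4·(g−p) = 1/4·(11,3) = (2.7500,0.7500)
o1: d²=89 > ρ²=37 → inactive
o2: d²=117 > ρ²=37 → inactive
o3: d²=29 ≤ ρ²=37; F_rep = 27·(-2,5)/29² = (-0.0642,0.1605)
o4: d²=2 ≤ ρ²=37; F_rep = 27·(1,1)/2² = (6.7500,6.7500)
F = F_att + ΣF_rep = (9.4358,7.6605)
Δp = p'−p = (1.1795,0.9576); α = Δx/Fx = (15871/13456) / (15871/1682) = 1/8
check: Δy/Fy = (12885/13456) / (12885/1682) = 1/8 ✓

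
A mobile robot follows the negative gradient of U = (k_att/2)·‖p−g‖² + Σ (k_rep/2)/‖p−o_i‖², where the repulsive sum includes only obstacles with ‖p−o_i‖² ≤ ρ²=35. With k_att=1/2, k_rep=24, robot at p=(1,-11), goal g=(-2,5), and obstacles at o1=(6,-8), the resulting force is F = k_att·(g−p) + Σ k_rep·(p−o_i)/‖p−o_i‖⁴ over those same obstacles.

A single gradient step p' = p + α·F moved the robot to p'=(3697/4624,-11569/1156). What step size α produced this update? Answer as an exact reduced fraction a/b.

F_att = 1/2·(g−p) = 1/2·(-3,16) = (-1.5000,8.0000)
o1: d²=34 ≤ ρ²=35; F_rep = 24·(-5,-3)/34² = (-0.1038,-0.0623)
F = F_att + ΣF_rep = (-1.6038,7.9377)
Δp = p'−p = (-0.2005,0.9922); α = Δx/Fx = (-927/4624) / (-927/578) = 1/8
check: Δy/Fy = (1147/1156) / (2294/289) = 1/8 ✓

α = 1/8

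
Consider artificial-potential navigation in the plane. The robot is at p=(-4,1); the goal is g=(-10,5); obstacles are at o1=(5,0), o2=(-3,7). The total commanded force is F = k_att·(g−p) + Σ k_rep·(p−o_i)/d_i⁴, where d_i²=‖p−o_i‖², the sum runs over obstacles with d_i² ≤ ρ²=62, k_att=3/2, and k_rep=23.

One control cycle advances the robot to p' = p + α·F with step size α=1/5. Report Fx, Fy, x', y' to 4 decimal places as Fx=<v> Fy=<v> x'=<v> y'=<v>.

F_att = 3/2·(g−p) = 3/2·(-6,4) = (-9.0000,6.0000)
o1: d²=82 > ρ²=62 → inactive
o2: d²=37 ≤ ρ²=62; F_rep = 23·(-1,-6)/37² = (-0.0168,-0.1008)
F = F_att + ΣF_rep = (-9.0168,5.8992)
p' = p + 1/5·F = (-5.8034,2.1798)

Fx=-9.0168 Fy=5.8992 x'=-5.8034 y'=2.1798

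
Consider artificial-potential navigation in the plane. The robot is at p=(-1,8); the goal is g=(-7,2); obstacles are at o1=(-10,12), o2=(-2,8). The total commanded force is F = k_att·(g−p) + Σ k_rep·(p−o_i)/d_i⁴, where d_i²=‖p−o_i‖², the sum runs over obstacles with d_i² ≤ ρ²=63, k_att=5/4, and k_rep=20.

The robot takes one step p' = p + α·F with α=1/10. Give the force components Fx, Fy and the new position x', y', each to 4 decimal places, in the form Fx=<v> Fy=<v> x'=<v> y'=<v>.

F_att = 5/4·(g−p) = 5/4·(-6,-6) = (-7.5000,-7.5000)
o1: d²=97 > ρ²=63 → inactive
o2: d²=1 ≤ ρ²=63; F_rep = 20·(1,0)/1² = (20.0000,0.0000)
F = F_att + ΣF_rep = (12.5000,-7.5000)
p' = p + 1/10·F = (0.2500,7.2500)

Fx=12.5000 Fy=-7.5000 x'=0.2500 y'=7.2500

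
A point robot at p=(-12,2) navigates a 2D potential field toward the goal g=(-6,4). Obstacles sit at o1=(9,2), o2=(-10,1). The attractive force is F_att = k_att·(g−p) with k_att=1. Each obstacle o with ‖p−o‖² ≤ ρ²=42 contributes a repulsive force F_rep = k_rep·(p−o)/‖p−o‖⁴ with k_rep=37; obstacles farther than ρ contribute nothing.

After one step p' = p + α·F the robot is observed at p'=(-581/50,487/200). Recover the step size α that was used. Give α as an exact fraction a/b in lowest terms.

F_att = 1·(g−p) = 1·(6,2) = (6.0000,2.0000)
o1: d²=441 > ρ²=42 → inactive
o2: d²=5 ≤ ρ²=42; F_rep = 37·(-2,1)/5² = (-2.9600,1.4800)
F = F_att + ΣF_rep = (3.0400,3.4800)
Δp = p'−p = (0.3800,0.4350); α = Δx/Fx = (19/50) / (76/25) = 1/8
check: Δy/Fy = (87/200) / (87/25) = 1/8 ✓

α = 1/8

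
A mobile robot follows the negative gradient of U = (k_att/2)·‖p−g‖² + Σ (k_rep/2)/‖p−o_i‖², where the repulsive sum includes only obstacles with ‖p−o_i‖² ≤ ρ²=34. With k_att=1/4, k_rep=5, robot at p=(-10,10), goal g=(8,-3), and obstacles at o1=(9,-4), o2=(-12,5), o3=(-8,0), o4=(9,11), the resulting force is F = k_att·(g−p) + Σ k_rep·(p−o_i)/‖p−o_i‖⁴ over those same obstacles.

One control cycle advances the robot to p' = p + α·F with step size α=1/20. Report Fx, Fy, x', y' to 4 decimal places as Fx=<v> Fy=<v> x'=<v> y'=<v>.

Fx=4.5119 Fy=-3.2203 x'=-9.7744 y'=9.8390

F_att = 1/4·(g−p) = 1/4·(18,-13) = (4.5000,-3.2500)
o1: d²=557 > ρ²=34 → inactive
o2: d²=29 ≤ ρ²=34; F_rep = 5·(2,5)/29² = (0.0119,0.0297)
o3: d²=104 > ρ²=34 → inactive
o4: d²=362 > ρ²=34 → inactive
F = F_att + ΣF_rep = (4.5119,-3.2203)
p' = p + 1/20·F = (-9.7744,9.8390)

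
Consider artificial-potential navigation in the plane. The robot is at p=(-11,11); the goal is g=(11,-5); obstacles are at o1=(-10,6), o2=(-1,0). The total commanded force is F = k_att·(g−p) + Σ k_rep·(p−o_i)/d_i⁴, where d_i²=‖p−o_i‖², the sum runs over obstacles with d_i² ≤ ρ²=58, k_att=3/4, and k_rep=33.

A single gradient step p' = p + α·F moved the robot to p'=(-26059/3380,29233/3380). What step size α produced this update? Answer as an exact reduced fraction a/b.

F_att = 3/4·(g−p) = 3/4·(22,-16) = (16.5000,-12.0000)
o1: d²=26 ≤ ρ²=58; F_rep = 33·(-1,5)/26² = (-0.0488,0.2441)
o2: d²=221 > ρ²=58 → inactive
F = F_att + ΣF_rep = (16.4512,-11.7559)
Δp = p'−p = (3.2902,-2.3512); α = Δx/Fx = (11121/3380) / (11121/676) = 1/5
check: Δy/Fy = (-7947/3380) / (-7947/676) = 1/5 ✓

α = 1/5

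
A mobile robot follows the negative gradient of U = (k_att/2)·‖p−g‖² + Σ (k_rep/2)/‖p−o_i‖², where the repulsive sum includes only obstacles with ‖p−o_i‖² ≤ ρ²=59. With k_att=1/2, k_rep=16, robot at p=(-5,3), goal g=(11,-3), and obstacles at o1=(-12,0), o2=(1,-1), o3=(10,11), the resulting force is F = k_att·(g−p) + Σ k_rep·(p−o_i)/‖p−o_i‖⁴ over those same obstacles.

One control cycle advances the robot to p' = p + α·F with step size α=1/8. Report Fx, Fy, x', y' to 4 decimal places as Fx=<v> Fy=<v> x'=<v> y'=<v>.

Fx=7.9978 Fy=-2.9621 x'=-4.0003 y'=2.6297

F_att = 1/2·(g−p) = 1/2·(16,-6) = (8.0000,-3.0000)
o1: d²=58 ≤ ρ²=59; F_rep = 16·(7,3)/58² = (0.0333,0.0143)
o2: d²=52 ≤ ρ²=59; F_rep = 16·(-6,4)/52² = (-0.0355,0.0237)
o3: d²=289 > ρ²=59 → inactive
F = F_att + ΣF_rep = (7.9978,-2.9621)
p' = p + 1/8·F = (-4.0003,2.6297)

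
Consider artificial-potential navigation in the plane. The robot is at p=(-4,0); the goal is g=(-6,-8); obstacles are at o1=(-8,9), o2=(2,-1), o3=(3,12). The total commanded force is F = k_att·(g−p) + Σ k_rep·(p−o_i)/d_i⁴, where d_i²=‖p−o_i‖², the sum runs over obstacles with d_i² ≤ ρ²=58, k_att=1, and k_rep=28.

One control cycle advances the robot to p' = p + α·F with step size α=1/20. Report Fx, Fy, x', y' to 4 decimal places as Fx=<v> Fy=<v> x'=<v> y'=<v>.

F_att = 1·(g−p) = 1·(-2,-8) = (-2.0000,-8.0000)
o1: d²=97 > ρ²=58 → inactive
o2: d²=37 ≤ ρ²=58; F_rep = 28·(-6,1)/37² = (-0.1227,0.0205)
o3: d²=193 > ρ²=58 → inactive
F = F_att + ΣF_rep = (-2.1227,-7.9795)
p' = p + 1/20·F = (-4.1061,-0.3990)

Fx=-2.1227 Fy=-7.9795 x'=-4.1061 y'=-0.3990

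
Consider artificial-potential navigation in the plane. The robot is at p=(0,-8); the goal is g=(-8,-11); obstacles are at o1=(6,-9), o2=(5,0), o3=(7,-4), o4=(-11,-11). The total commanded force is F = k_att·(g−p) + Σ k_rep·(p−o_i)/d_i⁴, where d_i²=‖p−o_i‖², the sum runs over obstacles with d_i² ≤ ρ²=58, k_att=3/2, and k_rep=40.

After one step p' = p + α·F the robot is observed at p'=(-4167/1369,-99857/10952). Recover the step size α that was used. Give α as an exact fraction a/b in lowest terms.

F_att = 3/2·(g−p) = 3/2·(-8,-3) = (-12.0000,-4.5000)
o1: d²=37 ≤ ρ²=58; F_rep = 40·(-6,1)/37² = (-0.1753,0.0292)
o2: d²=89 > ρ²=58 → inactive
o3: d²=65 > ρ²=58 → inactive
o4: d²=130 > ρ²=58 → inactive
F = F_att + ΣF_rep = (-12.1753,-4.4708)
Δp = p'−p = (-3.0438,-1.1177); α = Δx/Fx = (-4167/1369) / (-16668/1369) = 1/4
check: Δy/Fy = (-12241/10952) / (-12241/2738) = 1/4 ✓

α = 1/4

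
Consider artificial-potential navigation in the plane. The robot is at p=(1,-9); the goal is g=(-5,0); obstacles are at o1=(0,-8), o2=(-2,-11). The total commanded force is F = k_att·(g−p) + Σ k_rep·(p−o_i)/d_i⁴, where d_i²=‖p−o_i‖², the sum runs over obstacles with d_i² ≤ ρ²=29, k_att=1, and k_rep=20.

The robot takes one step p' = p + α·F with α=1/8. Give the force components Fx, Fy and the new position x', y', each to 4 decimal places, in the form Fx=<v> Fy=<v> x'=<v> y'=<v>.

Fx=-0.6450 Fy=4.2367 x'=0.9194 y'=-8.4704

F_att = 1·(g−p) = 1·(-6,9) = (-6.0000,9.0000)
o1: d²=2 ≤ ρ²=29; F_rep = 20·(1,-1)/2² = (5.0000,-5.0000)
o2: d²=13 ≤ ρ²=29; F_rep = 20·(3,2)/13² = (0.3550,0.2367)
F = F_att + ΣF_rep = (-0.6450,4.2367)
p' = p + 1/8·F = (0.9194,-8.4704)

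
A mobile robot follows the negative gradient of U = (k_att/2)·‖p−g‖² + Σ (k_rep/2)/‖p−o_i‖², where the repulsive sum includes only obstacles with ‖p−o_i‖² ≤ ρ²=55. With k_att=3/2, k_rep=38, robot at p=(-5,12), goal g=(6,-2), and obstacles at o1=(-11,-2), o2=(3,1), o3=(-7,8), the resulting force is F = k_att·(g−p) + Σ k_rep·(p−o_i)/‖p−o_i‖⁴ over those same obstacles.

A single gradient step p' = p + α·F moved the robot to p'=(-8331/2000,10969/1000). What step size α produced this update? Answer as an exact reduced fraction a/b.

α = 1/20

F_att = 3/2·(g−p) = 3/2·(11,-14) = (16.5000,-21.0000)
o1: d²=232 > ρ²=55 → inactive
o2: d²=185 > ρ²=55 → inactive
o3: d²=20 ≤ ρ²=55; F_rep = 38·(2,4)/20² = (0.1900,0.3800)
F = F_att + ΣF_rep = (16.6900,-20.6200)
Δp = p'−p = (0.8345,-1.0310); α = Δx/Fx = (1669/2000) / (1669/100) = 1/20
check: Δy/Fy = (-1031/1000) / (-1031/50) = 1/20 ✓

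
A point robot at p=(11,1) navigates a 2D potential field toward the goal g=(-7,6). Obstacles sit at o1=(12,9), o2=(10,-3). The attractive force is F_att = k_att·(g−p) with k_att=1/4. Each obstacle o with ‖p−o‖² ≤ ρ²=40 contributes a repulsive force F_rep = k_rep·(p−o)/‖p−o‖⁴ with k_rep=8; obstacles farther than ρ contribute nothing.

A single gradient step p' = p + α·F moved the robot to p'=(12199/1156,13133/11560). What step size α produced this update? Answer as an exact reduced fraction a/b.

α = 1/10

F_att = 1/4·(g−p) = 1/4·(-18,5) = (-4.5000,1.2500)
o1: d²=65 > ρ²=40 → inactive
o2: d²=17 ≤ ρ²=40; F_rep = 8·(1,4)/17² = (0.0277,0.1107)
F = F_att + ΣF_rep = (-4.4723,1.3607)
Δp = p'−p = (-0.4472,0.1361); α = Δx/Fx = (-517/1156) / (-2585/578) = 1/10
check: Δy/Fy = (1573/11560) / (1573/1156) = 1/10 ✓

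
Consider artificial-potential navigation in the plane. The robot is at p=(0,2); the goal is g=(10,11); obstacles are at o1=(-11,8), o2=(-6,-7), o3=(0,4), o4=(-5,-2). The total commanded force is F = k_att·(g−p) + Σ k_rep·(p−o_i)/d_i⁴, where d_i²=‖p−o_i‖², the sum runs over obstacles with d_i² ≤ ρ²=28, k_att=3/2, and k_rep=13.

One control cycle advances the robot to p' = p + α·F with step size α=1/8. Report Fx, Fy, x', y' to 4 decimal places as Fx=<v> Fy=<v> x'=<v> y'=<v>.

Fx=15.0000 Fy=11.8750 x'=1.8750 y'=3.4844

F_att = 3/2·(g−p) = 3/2·(10,9) = (15.0000,13.5000)
o1: d²=157 > ρ²=28 → inactive
o2: d²=117 > ρ²=28 → inactive
o3: d²=4 ≤ ρ²=28; F_rep = 13·(0,-2)/4² = (0.0000,-1.6250)
o4: d²=41 > ρ²=28 → inactive
F = F_att + ΣF_rep = (15.0000,11.8750)
p' = p + 1/8·F = (1.8750,3.4844)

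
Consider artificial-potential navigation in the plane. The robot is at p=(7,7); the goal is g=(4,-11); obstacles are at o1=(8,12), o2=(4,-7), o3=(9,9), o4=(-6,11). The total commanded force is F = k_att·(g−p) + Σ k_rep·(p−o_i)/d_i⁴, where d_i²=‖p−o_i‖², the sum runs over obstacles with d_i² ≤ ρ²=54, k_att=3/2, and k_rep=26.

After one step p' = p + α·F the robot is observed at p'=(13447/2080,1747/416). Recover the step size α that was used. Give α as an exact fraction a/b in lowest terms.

α = 1/10

F_att = 3/2·(g−p) = 3/2·(-3,-18) = (-4.5000,-27.0000)
o1: d²=26 ≤ ρ²=54; F_rep = 26·(-1,-5)/26² = (-0.0385,-0.1923)
o2: d²=205 > ρ²=54 → inactive
o3: d²=8 ≤ ρ²=54; F_rep = 26·(-2,-2)/8² = (-0.8125,-0.8125)
o4: d²=185 > ρ²=54 → inactive
F = F_att + ΣF_rep = (-5.3510,-28.0048)
Δp = p'−p = (-0.5351,-2.8005); α = Δx/Fx = (-1113/2080) / (-1113/208) = 1/10
check: Δy/Fy = (-1165/416) / (-5825/208) = 1/10 ✓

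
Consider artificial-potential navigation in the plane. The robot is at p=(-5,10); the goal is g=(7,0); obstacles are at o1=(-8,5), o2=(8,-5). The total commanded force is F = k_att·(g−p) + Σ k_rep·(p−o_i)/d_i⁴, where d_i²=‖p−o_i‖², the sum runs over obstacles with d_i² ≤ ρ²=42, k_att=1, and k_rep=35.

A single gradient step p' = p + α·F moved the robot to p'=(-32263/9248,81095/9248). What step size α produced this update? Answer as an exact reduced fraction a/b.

F_att = 1·(g−p) = 1·(12,-10) = (12.0000,-10.0000)
o1: d²=34 ≤ ρ²=42; F_rep = 35·(3,5)/34² = (0.0908,0.1514)
o2: d²=394 > ρ²=42 → inactive
F = F_att + ΣF_rep = (12.0908,-9.8486)
Δp = p'−p = (1.5114,-1.2311); α = Δx/Fx = (13977/9248) / (13977/1156) = 1/8
check: Δy/Fy = (-11385/9248) / (-11385/1156) = 1/8 ✓

α = 1/8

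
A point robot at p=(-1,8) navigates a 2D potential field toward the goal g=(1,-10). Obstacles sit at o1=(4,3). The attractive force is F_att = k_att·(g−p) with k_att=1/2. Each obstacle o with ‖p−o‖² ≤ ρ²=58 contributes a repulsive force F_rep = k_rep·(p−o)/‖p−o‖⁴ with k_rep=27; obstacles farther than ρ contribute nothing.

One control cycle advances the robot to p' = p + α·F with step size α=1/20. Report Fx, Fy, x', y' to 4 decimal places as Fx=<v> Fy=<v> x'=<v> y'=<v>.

F_att = 1/2·(g−p) = 1/2·(2,-18) = (1.0000,-9.0000)
o1: d²=50 ≤ ρ²=58; F_rep = 27·(-5,5)/50² = (-0.0540,0.0540)
F = F_att + ΣF_rep = (0.9460,-8.9460)
p' = p + 1/20·F = (-0.9527,7.5527)

Fx=0.9460 Fy=-8.9460 x'=-0.9527 y'=7.5527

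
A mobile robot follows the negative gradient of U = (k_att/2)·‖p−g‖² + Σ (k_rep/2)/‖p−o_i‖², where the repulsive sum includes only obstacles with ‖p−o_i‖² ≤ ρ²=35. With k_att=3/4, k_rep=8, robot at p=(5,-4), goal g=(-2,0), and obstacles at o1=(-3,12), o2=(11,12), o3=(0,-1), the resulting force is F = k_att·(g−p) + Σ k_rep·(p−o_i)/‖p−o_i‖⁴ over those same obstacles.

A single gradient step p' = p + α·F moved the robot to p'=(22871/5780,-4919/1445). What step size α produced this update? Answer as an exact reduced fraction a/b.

F_att = 3/4·(g−p) = 3/4·(-7,4) = (-5.2500,3.0000)
o1: d²=320 > ρ²=35 → inactive
o2: d²=292 > ρ²=35 → inactive
o3: d²=34 ≤ ρ²=35; F_rep = 8·(5,-3)/34² = (0.0346,-0.0208)
F = F_att + ΣF_rep = (-5.2154,2.9792)
Δp = p'−p = (-1.0431,0.5958); α = Δx/Fx = (-6029/5780) / (-6029/1156) = 1/5
check: Δy/Fy = (861/1445) / (861/289) = 1/5 ✓

α = 1/5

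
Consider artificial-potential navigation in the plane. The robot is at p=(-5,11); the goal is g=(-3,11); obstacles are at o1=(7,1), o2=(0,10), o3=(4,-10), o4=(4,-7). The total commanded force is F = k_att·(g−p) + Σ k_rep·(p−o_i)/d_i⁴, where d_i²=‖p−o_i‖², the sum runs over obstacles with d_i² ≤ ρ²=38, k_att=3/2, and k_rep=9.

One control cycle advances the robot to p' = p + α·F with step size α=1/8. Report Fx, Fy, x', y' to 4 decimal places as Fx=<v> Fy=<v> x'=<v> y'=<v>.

F_att = 3/2·(g−p) = 3/2·(2,0) = (3.0000,0.0000)
o1: d²=244 > ρ²=38 → inactive
o2: d²=26 ≤ ρ²=38; F_rep = 9·(-5,1)/26² = (-0.0666,0.0133)
o3: d²=522 > ρ²=38 → inactive
o4: d²=405 > ρ²=38 → inactive
F = F_att + ΣF_rep = (2.9334,0.0133)
p' = p + 1/8·F = (-4.6333,11.0017)

Fx=2.9334 Fy=0.0133 x'=-4.6333 y'=11.0017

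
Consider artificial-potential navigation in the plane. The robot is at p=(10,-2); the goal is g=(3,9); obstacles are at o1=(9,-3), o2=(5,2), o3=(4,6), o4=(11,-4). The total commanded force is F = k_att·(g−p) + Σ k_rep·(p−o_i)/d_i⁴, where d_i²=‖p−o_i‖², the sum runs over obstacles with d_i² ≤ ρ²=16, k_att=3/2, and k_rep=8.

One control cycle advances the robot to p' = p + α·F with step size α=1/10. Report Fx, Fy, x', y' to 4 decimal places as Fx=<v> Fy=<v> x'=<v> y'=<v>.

Fx=-8.8200 Fy=19.1400 x'=9.1180 y'=-0.0860

F_att = 3/2·(g−p) = 3/2·(-7,11) = (-10.5000,16.5000)
o1: d²=2 ≤ ρ²=16; F_rep = 8·(1,1)/2² = (2.0000,2.0000)
o2: d²=41 > ρ²=16 → inactive
o3: d²=100 > ρ²=16 → inactive
o4: d²=5 ≤ ρ²=16; F_rep = 8·(-1,2)/5² = (-0.3200,0.6400)
F = F_att + ΣF_rep = (-8.8200,19.1400)
p' = p + 1/10·F = (9.1180,-0.0860)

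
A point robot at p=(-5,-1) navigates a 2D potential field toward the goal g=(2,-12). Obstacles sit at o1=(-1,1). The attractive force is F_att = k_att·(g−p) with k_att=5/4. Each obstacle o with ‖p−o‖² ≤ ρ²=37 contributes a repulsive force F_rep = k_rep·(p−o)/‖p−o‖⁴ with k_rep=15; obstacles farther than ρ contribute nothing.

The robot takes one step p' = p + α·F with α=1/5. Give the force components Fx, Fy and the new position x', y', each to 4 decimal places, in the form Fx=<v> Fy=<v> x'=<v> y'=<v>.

Fx=8.6000 Fy=-13.8250 x'=-3.2800 y'=-3.7650

F_att = 5/4·(g−p) = 5/4·(7,-11) = (8.7500,-13.7500)
o1: d²=20 ≤ ρ²=37; F_rep = 15·(-4,-2)/20² = (-0.1500,-0.0750)
F = F_att + ΣF_rep = (8.6000,-13.8250)
p' = p + 1/5·F = (-3.2800,-3.7650)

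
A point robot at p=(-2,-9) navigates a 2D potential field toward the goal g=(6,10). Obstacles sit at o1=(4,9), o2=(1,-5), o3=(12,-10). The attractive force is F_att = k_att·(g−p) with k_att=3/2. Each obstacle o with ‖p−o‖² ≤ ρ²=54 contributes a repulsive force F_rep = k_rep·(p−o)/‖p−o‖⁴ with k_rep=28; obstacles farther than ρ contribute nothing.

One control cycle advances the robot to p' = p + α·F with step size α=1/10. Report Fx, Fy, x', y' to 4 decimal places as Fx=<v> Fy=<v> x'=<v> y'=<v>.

Fx=11.8656 Fy=28.3208 x'=-0.8134 y'=-6.1679

F_att = 3/2·(g−p) = 3/2·(8,19) = (12.0000,28.5000)
o1: d²=360 > ρ²=54 → inactive
o2: d²=25 ≤ ρ²=54; F_rep = 28·(-3,-4)/25² = (-0.1344,-0.1792)
o3: d²=197 > ρ²=54 → inactive
F = F_att + ΣF_rep = (11.8656,28.3208)
p' = p + 1/10·F = (-0.8134,-6.1679)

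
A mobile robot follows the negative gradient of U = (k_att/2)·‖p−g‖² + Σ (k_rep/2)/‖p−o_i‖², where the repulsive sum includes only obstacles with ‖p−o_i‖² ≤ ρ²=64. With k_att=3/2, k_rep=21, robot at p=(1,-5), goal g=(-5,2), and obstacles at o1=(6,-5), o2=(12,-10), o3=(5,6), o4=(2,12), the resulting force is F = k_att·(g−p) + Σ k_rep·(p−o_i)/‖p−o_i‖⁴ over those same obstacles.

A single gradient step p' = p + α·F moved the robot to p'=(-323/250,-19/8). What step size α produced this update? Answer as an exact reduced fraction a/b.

F_att = 3/2·(g−p) = 3/2·(-6,7) = (-9.0000,10.5000)
o1: d²=25 ≤ ρ²=64; F_rep = 21·(-5,0)/25² = (-0.1680,0.0000)
o2: d²=146 > ρ²=64 → inactive
o3: d²=137 > ρ²=64 → inactive
o4: d²=290 > ρ²=64 → inactive
F = F_att + ΣF_rep = (-9.1680,10.5000)
Δp = p'−p = (-2.2920,2.6250); α = Δx/Fx = (-573/250) / (-1146/125) = 1/4
check: Δy/Fy = (21/8) / (21/2) = 1/4 ✓

α = 1/4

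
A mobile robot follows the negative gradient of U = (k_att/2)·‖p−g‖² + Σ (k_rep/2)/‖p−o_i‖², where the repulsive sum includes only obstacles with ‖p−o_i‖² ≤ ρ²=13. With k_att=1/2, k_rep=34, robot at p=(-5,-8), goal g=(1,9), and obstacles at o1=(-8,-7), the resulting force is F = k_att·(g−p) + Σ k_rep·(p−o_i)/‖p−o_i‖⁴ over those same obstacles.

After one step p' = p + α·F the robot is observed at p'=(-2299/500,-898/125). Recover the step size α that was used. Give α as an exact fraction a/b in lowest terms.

α = 1/10

F_att = 1/2·(g−p) = 1/2·(6,17) = (3.0000,8.5000)
o1: d²=10 ≤ ρ²=13; F_rep = 34·(3,-1)/10² = (1.0200,-0.3400)
F = F_att + ΣF_rep = (4.0200,8.1600)
Δp = p'−p = (0.4020,0.8160); α = Δx/Fx = (201/500) / (201/50) = 1/10
check: Δy/Fy = (102/125) / (204/25) = 1/10 ✓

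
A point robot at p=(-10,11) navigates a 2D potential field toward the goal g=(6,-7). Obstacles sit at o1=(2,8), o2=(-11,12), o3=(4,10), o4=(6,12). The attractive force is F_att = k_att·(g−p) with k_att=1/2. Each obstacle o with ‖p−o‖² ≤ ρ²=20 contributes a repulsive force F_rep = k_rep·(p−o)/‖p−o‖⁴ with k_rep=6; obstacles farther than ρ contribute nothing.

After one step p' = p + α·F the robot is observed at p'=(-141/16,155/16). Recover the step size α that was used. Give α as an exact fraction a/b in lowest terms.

α = 1/8

F_att = 1/2·(g−p) = 1/2·(16,-18) = (8.0000,-9.0000)
o1: d²=153 > ρ²=20 → inactive
o2: d²=2 ≤ ρ²=20; F_rep = 6·(1,-1)/2² = (1.5000,-1.5000)
o3: d²=197 > ρ²=20 → inactive
o4: d²=257 > ρ²=20 → inactive
F = F_att + ΣF_rep = (9.5000,-10.5000)
Δp = p'−p = (1.1875,-1.3125); α = Δx/Fx = (19/16) / (19/2) = 1/8
check: Δy/Fy = (-21/16) / (-21/2) = 1/8 ✓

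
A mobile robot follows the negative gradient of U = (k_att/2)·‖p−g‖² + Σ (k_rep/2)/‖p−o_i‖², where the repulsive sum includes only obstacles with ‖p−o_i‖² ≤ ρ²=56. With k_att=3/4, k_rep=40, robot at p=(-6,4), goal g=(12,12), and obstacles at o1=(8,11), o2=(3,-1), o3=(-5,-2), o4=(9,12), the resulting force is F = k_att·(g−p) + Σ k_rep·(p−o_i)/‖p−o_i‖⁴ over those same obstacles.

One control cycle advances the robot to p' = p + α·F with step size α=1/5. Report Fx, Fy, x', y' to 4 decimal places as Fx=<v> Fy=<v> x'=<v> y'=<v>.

F_att = 3/4·(g−p) = 3/4·(18,8) = (13.5000,6.0000)
o1: d²=245 > ρ²=56 → inactive
o2: d²=106 > ρ²=56 → inactive
o3: d²=37 ≤ ρ²=56; F_rep = 40·(-1,6)/37² = (-0.0292,0.1753)
o4: d²=289 > ρ²=56 → inactive
F = F_att + ΣF_rep = (13.4708,6.1753)
p' = p + 1/5·F = (-3.3058,5.2351)

Fx=13.4708 Fy=6.1753 x'=-3.3058 y'=5.2351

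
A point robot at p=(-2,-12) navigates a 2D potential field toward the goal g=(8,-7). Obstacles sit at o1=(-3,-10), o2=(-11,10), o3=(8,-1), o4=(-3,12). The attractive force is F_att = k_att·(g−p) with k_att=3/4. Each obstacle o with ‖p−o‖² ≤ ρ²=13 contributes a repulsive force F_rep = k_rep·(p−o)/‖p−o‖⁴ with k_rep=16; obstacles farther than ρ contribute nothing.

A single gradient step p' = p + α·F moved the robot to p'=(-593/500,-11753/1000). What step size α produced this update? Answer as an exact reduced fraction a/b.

α = 1/10

F_att = 3/4·(g−p) = 3/4·(10,5) = (7.5000,3.7500)
o1: d²=5 ≤ ρ²=13; F_rep = 16·(1,-2)/5² = (0.6400,-1.2800)
o2: d²=565 > ρ²=13 → inactive
o3: d²=221 > ρ²=13 → inactive
o4: d²=577 > ρ²=13 → inactive
F = F_att + ΣF_rep = (8.1400,2.4700)
Δp = p'−p = (0.8140,0.2470); α = Δx/Fx = (407/500) / (407/50) = 1/10
check: Δy/Fy = (247/1000) / (247/100) = 1/10 ✓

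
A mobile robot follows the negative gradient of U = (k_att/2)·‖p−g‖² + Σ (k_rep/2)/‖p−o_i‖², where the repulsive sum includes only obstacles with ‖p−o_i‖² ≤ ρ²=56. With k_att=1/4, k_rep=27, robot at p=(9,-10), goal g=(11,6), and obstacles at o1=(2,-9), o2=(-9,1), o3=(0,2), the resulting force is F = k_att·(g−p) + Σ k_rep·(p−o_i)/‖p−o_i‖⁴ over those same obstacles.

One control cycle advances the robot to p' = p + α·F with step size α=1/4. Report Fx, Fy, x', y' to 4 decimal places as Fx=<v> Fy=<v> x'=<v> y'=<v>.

Fx=0.5756 Fy=3.9892 x'=9.1439 y'=-9.0027

F_att = 1/4·(g−p) = 1/4·(2,16) = (0.5000,4.0000)
o1: d²=50 ≤ ρ²=56; F_rep = 27·(7,-1)/50² = (0.0756,-0.0108)
o2: d²=445 > ρ²=56 → inactive
o3: d²=225 > ρ²=56 → inactive
F = F_att + ΣF_rep = (0.5756,3.9892)
p' = p + 1/4·F = (9.1439,-9.0027)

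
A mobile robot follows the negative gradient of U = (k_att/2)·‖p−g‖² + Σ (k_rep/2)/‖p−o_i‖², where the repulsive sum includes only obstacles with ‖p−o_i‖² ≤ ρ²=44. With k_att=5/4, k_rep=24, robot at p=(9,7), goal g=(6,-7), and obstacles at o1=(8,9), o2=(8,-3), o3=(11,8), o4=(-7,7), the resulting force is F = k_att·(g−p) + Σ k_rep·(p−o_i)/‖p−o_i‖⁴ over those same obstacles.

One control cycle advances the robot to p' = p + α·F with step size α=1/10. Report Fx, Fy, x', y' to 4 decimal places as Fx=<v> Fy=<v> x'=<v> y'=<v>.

F_att = 5/4·(g−p) = 5/4·(-3,-14) = (-3.7500,-17.5000)
o1: d²=5 ≤ ρ²=44; F_rep = 24·(1,-2)/5² = (0.9600,-1.9200)
o2: d²=101 > ρ²=44 → inactive
o3: d²=5 ≤ ρ²=44; F_rep = 24·(-2,-1)/5² = (-1.9200,-0.9600)
o4: d²=256 > ρ²=44 → inactive
F = F_att + ΣF_rep = (-4.7100,-20.3800)
p' = p + 1/10·F = (8.5290,4.9620)

Fx=-4.7100 Fy=-20.3800 x'=8.5290 y'=4.9620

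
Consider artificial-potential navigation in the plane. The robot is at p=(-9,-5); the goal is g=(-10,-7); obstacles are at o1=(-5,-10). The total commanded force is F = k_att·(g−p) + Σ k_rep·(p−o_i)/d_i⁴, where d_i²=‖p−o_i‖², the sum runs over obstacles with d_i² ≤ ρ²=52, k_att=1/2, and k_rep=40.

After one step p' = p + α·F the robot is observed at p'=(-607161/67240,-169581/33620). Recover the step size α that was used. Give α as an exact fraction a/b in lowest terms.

F_att = 1/2·(g−p) = 1/2·(-1,-2) = (-0.5000,-1.0000)
o1: d²=41 ≤ ρ²=52; F_rep = 40·(-4,5)/41² = (-0.0952,0.1190)
F = F_att + ΣF_rep = (-0.5952,-0.8810)
Δp = p'−p = (-0.0298,-0.0441); α = Δx/Fx = (-2001/67240) / (-2001/3362) = 1/20
check: Δy/Fy = (-1481/33620) / (-1481/1681) = 1/20 ✓

α = 1/20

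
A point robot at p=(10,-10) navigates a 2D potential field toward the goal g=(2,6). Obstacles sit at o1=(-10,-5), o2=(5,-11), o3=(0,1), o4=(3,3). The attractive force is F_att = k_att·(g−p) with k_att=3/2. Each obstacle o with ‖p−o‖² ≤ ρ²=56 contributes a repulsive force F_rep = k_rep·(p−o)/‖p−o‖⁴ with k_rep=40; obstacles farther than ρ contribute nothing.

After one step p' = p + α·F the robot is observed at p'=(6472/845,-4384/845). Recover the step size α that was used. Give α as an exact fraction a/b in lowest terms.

F_att = 3/2·(g−p) = 3/2·(-8,16) = (-12.0000,24.0000)
o1: d²=425 > ρ²=56 → inactive
o2: d²=26 ≤ ρ²=56; F_rep = 40·(5,1)/26² = (0.2959,0.0592)
o3: d²=221 > ρ²=56 → inactive
o4: d²=218 > ρ²=56 → inactive
F = F_att + ΣF_rep = (-11.7041,24.0592)
Δp = p'−p = (-2.3408,4.8118); α = Δx/Fx = (-1978/845) / (-1978/169) = 1/5
check: Δy/Fy = (4066/845) / (4066/169) = 1/5 ✓

α = 1/5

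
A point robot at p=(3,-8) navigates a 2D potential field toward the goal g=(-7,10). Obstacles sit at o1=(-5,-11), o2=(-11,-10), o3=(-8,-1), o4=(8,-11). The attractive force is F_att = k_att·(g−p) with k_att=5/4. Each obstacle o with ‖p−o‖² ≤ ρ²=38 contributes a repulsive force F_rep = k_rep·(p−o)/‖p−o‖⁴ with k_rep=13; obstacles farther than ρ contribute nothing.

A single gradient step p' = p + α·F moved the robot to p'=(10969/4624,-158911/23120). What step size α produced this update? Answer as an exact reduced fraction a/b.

α = 1/20

F_att = 5/4·(g−p) = 5/4·(-10,18) = (-12.5000,22.5000)
o1: d²=73 > ρ²=38 → inactive
o2: d²=200 > ρ²=38 → inactive
o3: d²=170 > ρ²=38 → inactive
o4: d²=34 ≤ ρ²=38; F_rep = 13·(-5,3)/34² = (-0.0562,0.0337)
F = F_att + ΣF_rep = (-12.5562,22.5337)
Δp = p'−p = (-0.6278,1.1267); α = Δx/Fx = (-2903/4624) / (-14515/1156) = 1/20
check: Δy/Fy = (26049/23120) / (26049/1156) = 1/20 ✓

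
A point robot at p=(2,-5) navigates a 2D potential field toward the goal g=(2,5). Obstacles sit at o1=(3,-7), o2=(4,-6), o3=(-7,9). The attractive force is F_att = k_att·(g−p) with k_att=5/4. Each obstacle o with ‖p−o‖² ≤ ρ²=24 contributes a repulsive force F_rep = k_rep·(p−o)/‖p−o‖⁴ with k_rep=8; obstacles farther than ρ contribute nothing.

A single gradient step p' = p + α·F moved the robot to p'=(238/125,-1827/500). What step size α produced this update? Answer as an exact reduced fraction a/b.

F_att = 5/4·(g−p) = 5/4·(0,10) = (0.0000,12.5000)
o1: d²=5 ≤ ρ²=24; F_rep = 8·(-1,2)/5² = (-0.3200,0.6400)
o2: d²=5 ≤ ρ²=24; F_rep = 8·(-2,1)/5² = (-0.6400,0.3200)
o3: d²=277 > ρ²=24 → inactive
F = F_att + ΣF_rep = (-0.9600,13.4600)
Δp = p'−p = (-0.0960,1.3460); α = Δx/Fx = (-12/125) / (-24/25) = 1/10
check: Δy/Fy = (673/500) / (673/50) = 1/10 ✓

α = 1/10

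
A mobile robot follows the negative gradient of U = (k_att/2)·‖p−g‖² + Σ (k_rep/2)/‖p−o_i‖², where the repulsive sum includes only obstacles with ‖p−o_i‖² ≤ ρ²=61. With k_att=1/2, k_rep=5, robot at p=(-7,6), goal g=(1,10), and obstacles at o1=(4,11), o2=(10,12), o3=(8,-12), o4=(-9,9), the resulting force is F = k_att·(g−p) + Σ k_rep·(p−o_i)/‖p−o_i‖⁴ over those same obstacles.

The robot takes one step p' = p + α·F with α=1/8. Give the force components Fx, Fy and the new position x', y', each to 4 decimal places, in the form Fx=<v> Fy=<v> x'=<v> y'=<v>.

F_att = 1/2·(g−p) = 1/2·(8,4) = (4.0000,2.0000)
o1: d²=146 > ρ²=61 → inactive
o2: d²=325 > ρ²=61 → inactive
o3: d²=549 > ρ²=61 → inactive
o4: d²=13 ≤ ρ²=61; F_rep = 5·(2,-3)/13² = (0.0592,-0.0888)
F = F_att + ΣF_rep = (4.0592,1.9112)
p' = p + 1/8·F = (-6.4926,6.2389)

Fx=4.0592 Fy=1.9112 x'=-6.4926 y'=6.2389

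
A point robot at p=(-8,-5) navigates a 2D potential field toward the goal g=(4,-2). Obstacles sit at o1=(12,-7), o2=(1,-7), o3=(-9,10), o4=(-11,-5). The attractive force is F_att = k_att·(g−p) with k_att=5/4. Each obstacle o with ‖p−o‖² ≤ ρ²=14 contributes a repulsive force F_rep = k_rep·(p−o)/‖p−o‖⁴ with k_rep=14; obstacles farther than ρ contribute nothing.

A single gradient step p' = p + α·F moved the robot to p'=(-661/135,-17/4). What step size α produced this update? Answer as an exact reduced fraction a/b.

F_att = 5/4·(g−p) = 5/4·(12,3) = (15.0000,3.7500)
o1: d²=404 > ρ²=14 → inactive
o2: d²=85 > ρ²=14 → inactive
o3: d²=226 > ρ²=14 → inactive
o4: d²=9 ≤ ρ²=14; F_rep = 14·(3,0)/9² = (0.5185,0.0000)
F = F_att + ΣF_rep = (15.5185,3.7500)
Δp = p'−p = (3.1037,0.7500); α = Δx/Fx = (419/135) / (419/27) = 1/5
check: Δy/Fy = (3/4) / (15/4) = 1/5 ✓

α = 1/5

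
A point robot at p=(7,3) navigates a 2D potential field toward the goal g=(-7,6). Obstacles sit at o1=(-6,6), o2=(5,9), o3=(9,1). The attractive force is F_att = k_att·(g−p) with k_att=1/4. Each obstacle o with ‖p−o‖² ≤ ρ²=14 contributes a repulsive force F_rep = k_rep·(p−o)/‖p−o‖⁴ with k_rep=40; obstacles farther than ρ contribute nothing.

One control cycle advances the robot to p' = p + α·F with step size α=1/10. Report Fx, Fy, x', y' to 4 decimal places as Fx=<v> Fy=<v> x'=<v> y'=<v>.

F_att = 1/4·(g−p) = 1/4·(-14,3) = (-3.5000,0.7500)
o1: d²=178 > ρ²=14 → inactive
o2: d²=40 > ρ²=14 → inactive
o3: d²=8 ≤ ρ²=14; F_rep = 40·(-2,2)/8² = (-1.2500,1.2500)
F = F_att + ΣF_rep = (-4.7500,2.0000)
p' = p + 1/10·F = (6.5250,3.2000)

Fx=-4.7500 Fy=2.0000 x'=6.5250 y'=3.2000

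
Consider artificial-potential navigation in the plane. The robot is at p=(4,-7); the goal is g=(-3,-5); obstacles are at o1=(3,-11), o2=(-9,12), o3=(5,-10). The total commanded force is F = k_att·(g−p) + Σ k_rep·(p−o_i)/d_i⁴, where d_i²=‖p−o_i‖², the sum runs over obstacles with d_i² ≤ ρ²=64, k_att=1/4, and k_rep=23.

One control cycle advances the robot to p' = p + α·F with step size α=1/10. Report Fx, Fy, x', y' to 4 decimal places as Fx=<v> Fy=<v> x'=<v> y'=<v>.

Fx=-1.9004 Fy=1.5083 x'=3.8100 y'=-6.8492

F_att = 1/4·(g−p) = 1/4·(-7,2) = (-1.7500,0.5000)
o1: d²=17 ≤ ρ²=64; F_rep = 23·(1,4)/17² = (0.0796,0.3183)
o2: d²=530 > ρ²=64 → inactive
o3: d²=10 ≤ ρ²=64; F_rep = 23·(-1,3)/10² = (-0.2300,0.6900)
F = F_att + ΣF_rep = (-1.9004,1.5083)
p' = p + 1/10·F = (3.8100,-6.8492)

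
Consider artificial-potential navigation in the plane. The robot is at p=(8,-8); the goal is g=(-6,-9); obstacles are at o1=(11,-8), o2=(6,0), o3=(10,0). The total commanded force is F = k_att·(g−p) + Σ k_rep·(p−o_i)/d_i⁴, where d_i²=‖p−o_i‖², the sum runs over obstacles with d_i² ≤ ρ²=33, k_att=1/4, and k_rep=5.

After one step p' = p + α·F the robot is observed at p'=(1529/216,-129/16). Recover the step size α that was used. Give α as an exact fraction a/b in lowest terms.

F_att = 1/4·(g−p) = 1/4·(-14,-1) = (-3.5000,-0.2500)
o1: d²=9 ≤ ρ²=33; F_rep = 5·(-3,0)/9² = (-0.1852,0.0000)
o2: d²=68 > ρ²=33 → inactive
o3: d²=68 > ρ²=33 → inactive
F = F_att + ΣF_rep = (-3.6852,-0.2500)
Δp = p'−p = (-0.9213,-0.0625); α = Δx/Fx = (-199/216) / (-199/54) = 1/4
check: Δy/Fy = (-1/16) / (-1/4) = 1/4 ✓

α = 1/4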